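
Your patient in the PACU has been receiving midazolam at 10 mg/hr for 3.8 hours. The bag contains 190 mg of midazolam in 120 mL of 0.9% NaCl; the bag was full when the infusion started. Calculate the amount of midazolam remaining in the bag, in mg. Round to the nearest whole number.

152 mg

Concentration = 190 mg ÷ 120 mL = 1.583333 mg/mL
Rate = 10 mg/hr ÷ 1.583333 mg/mL = 6.315789 mL/hr
Volume infused = 6.315789 mL/hr × 3.8 hr = 24 mL
Volume remaining = 120 − 24 = 96 mL
Drug remaining = 96 mL × 1.583333 mg/mL = 152 mg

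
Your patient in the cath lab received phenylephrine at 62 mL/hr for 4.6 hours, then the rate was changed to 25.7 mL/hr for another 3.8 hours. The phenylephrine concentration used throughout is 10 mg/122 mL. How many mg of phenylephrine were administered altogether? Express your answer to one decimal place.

31.4 mg

Concentration = 10 mg ÷ 122 mL = 0.08196721 mg/mL
Stage 1: 62 mL/hr × 4.6 hr = 285.2 mL → 285.2 mL × 0.08196721 mg/mL = 23.37705 mg
Stage 2: 25.7 mL/hr × 3.8 hr = 97.66 mL → 97.66 mL × 0.08196721 mg/mL = 8.004918 mg
Total = 23.37705 + 8.004918 = 31.38197 mg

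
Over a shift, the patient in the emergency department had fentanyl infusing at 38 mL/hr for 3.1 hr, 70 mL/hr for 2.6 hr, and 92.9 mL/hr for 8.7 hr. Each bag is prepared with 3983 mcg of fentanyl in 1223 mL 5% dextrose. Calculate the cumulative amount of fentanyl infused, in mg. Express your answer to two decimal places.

3.61 mg

Concentration = 3983 mcg ÷ 1223 mL = 3.256746 mcg/mL
Stage 1: 38 mL/hr × 3.1 hr = 117.8 mL → 117.8 mL × 3.256746 mcg/mL = 383.6446 mcg
Stage 2: 70 mL/hr × 2.6 hr = 182 mL → 182 mL × 3.256746 mcg/mL = 592.7277 mcg
Stage 3: 92.9 mL/hr × 8.7 hr = 808.23 mL → 808.23 mL × 3.256746 mcg/mL = 2632.2 mcg
Total = 383.6446 + 592.7277 + 2632.2 = 3608.572 mcg = 3.608572 mg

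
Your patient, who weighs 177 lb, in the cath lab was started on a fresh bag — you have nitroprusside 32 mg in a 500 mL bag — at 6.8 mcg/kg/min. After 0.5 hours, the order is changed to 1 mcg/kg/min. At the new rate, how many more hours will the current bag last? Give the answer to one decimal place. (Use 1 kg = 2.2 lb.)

3.2 hours

Initial rate:
Weight = 177 lb ÷ 2.2 lb/kg = 80.45455 kg
Dose = 6.8 mcg/kg/min × 80.45455 kg = 547.0909 mcg/min
547.0909 mcg/min × 60 min/hr = 32825.45 mcg/hr
Concentration = 32 mg ÷ 500 mL = 0.064 mg/mL = 64 mcg/mL
Rate = 32825.45 mcg/hr ÷ 64 mcg/mL = 512.8977 mL/hr
Volume infused so far = 512.8977 mL/hr × 0.5 hr = 256.4489 mL
Volume remaining = 500 − 256.4489 = 243.5511 mL
New rate:
Dose = 1 mcg/kg/min × 80.45455 kg = 80.45455 mcg/min
80.45455 mcg/min × 60 min/hr = 4827.273 mcg/hr
Rate = 4827.273 mcg/hr ÷ 64 mcg/mL = 75.42614 mL/hr
Time remaining = 243.5511 mL ÷ 75.42614 mL/hr = 3.229002 hr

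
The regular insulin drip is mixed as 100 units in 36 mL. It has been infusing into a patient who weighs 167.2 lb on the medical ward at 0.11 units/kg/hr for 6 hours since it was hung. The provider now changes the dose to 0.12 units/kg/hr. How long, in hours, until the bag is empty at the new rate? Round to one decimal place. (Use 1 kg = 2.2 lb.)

5.5 hours

Initial rate:
Weight = 167.2 lb ÷ 2.2 lb/kg = 76 kg
Dose = 0.11 units/kg/hr × 76 kg = 8.36 units/hr
Concentration = 100 units ÷ 36 mL = 2.777778 units/mL
Rate = 8.36 units/hr ÷ 2.777778 units/mL = 3.0096 mL/hr
Volume infused so far = 3.0096 mL/hr × 6 hr = 18.0576 mL
Volume remaining = 36 − 18.0576 = 17.9424 mL
New rate:
Dose = 0.12 units/kg/hr × 76 kg = 9.12 units/hr
Rate = 9.12 units/hr ÷ 2.777778 units/mL = 3.2832 mL/hr
Time remaining = 17.9424 mL ÷ 3.2832 mL/hr = 5.464912 hr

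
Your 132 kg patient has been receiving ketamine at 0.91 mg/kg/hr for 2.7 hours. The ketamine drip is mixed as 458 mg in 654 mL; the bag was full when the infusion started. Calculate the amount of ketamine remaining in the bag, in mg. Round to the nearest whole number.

134 mg

Dose = 0.91 mg/kg/hr × 132 kg = 120.12 mg/hr
Concentration = 458 mg ÷ 654 mL = 0.7003058 mg/mL
Rate = 120.12 mg/hr ÷ 0.7003058 mg/mL = 171.5251 mL/hr
Volume infused = 171.5251 mL/hr × 2.7 hr = 463.1177 mL
Volume remaining = 654 − 463.1177 = 190.8823 mL
Drug remaining = 190.8823 mL × 0.7003058 mg/mL = 133.676 mg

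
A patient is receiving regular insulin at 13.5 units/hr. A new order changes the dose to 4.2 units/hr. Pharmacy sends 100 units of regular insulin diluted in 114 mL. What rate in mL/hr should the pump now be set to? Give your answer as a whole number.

5 mL/hr

Concentration = 100 units ÷ 114 mL = 0.877193 units/mL
Rate = 4.2 units/hr ÷ 0.877193 units/mL = 4.788 mL/hr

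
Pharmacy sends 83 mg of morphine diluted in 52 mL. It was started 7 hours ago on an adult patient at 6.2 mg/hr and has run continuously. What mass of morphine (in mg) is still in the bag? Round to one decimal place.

Concentration = 83 mg ÷ 52 mL = 1.596154 mg/mL
Rate = 6.2 mg/hr ÷ 1.596154 mg/mL = 3.884337 mL/hr
Volume infused = 3.884337 mL/hr × 7 hr = 27.19036 mL
Volume remaining = 52 − 27.19036 = 24.80964 mL
Drug remaining = 24.80964 mL × 1.596154 mg/mL = 39.6 mg

39.6 mg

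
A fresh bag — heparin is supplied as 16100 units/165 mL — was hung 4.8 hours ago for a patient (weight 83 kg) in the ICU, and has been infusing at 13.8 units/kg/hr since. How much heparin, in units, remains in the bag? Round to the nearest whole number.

Dose = 13.8 units/kg/hr × 83 kg = 1145.4 units/hr
Concentration = 16100 units ÷ 165 mL = 97.57576 units/mL
Rate = 1145.4 units/hr ÷ 97.57576 units/mL = 11.73857 mL/hr
Volume infused = 11.73857 mL/hr × 4.8 hr = 56.34514 mL
Volume remaining = 165 − 56.34514 = 108.6549 mL
Drug remaining = 108.6549 mL × 97.57576 units/mL = 10602.08 units

10602 units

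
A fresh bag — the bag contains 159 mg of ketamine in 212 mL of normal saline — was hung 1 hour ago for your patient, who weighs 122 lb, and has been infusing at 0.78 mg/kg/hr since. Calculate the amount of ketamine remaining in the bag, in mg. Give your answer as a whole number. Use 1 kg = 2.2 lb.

116 mg

Weight = 122 lb ÷ 2.2 lb/kg = 55.45455 kg
Dose = 0.78 mg/kg/hr × 55.45455 kg = 43.25455 mg/hr
Concentration = 159 mg ÷ 212 mL = 0.75 mg/mL
Rate = 43.25455 mg/hr ÷ 0.75 mg/mL = 57.67273 mL/hr
Volume infused = 57.67273 mL/hr × 1 hr = 57.67273 mL
Volume remaining = 212 − 57.67273 = 154.3273 mL
Drug remaining = 154.3273 mL × 0.75 mg/mL = 115.7455 mg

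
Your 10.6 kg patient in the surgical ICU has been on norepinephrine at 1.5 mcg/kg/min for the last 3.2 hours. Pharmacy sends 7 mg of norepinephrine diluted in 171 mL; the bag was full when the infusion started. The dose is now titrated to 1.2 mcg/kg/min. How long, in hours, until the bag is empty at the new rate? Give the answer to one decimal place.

5.2 hours

Initial rate:
Dose = 1.5 mcg/kg/min × 10.6 kg = 15.9 mcg/min
15.9 mcg/min × 60 min/hr = 954 mcg/hr
Concentration = 7 mg ÷ 171 mL = 0.04093567 mg/mL = 40.93567 mcg/mL
Rate = 954 mcg/hr ÷ 40.93567 mcg/mL = 23.30486 mL/hr
Volume infused so far = 23.30486 mL/hr × 3.2 hr = 74.57554 mL
Volume remaining = 171 − 74.57554 = 96.42446 mL
New rate:
Dose = 1.2 mcg/kg/min × 10.6 kg = 12.72 mcg/min
12.72 mcg/min × 60 min/hr = 763.2 mcg/hr
Rate = 763.2 mcg/hr ÷ 40.93567 mcg/mL = 18.64389 mL/hr
Time remaining = 96.42446 mL ÷ 18.64389 mL/hr = 5.171908 hr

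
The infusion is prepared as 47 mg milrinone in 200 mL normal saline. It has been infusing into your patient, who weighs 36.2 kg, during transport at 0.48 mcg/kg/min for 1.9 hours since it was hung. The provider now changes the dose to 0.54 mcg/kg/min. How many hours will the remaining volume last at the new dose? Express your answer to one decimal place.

Initial rate:
Dose = 0.48 mcg/kg/min × 36.2 kg = 17.376 mcg/min
17.376 mcg/min × 60 min/hr = 1042.56 mcg/hr
Concentration = 47 mg ÷ 200 mL = 0.235 mg/mL = 235 mcg/mL
Rate = 1042.56 mcg/hr ÷ 235 mcg/mL = 4.436426 mL/hr
Volume infused so far = 4.436426 mL/hr × 1.9 hr = 8.429209 mL
Volume remaining = 200 − 8.429209 = 191.5708 mL
New rate:
Dose = 0.54 mcg/kg/min × 36.2 kg = 19.548 mcg/min
19.548 mcg/min × 60 min/hr = 1172.88 mcg/hr
Rate = 1172.88 mcg/hr ÷ 235 mcg/mL = 4.990979 mL/hr
Time remaining = 191.5708 mL ÷ 4.990979 mL/hr = 38.38341 hr

38.4 hours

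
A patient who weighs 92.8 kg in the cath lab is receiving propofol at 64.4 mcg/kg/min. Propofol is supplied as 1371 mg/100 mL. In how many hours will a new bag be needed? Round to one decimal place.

3.8 hours

Dose = 64.4 mcg/kg/min × 92.8 kg = 5976.32 mcg/min
5976.32 mcg/min × 60 min/hr = 358579.2 mcg/hr
Concentration = 1371 mg ÷ 100 mL = 13.71 mg/mL = 13710 mcg/mL
Rate = 358579.2 mcg/hr ÷ 13710 mcg/mL = 26.15457 mL/hr
Duration = 100 mL ÷ 26.15457 mL/hr = 3.823423 hr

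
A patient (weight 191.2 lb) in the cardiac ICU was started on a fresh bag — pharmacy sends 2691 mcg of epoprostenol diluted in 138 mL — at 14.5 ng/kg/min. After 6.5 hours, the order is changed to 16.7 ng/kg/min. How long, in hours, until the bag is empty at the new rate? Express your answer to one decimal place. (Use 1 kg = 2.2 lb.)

Initial rate:
Weight = 191.2 lb ÷ 2.2 lb/kg = 86.90909 kg
Dose = 14.5 ng/kg/min × 86.90909 kg = 1260.182 ng/min
1260.182 ng/min × 60 min/hr = 75610.91 ng/hr
Concentration = 2691 mcg ÷ 138 mL = 19.5 mcg/mL = 19500 ng/mL
Rate = 75610.91 ng/hr ÷ 19500 ng/mL = 3.877483 mL/hr
Volume infused so far = 3.877483 mL/hr × 6.5 hr = 25.20364 mL
Volume remaining = 138 − 25.20364 = 112.7964 mL
New rate:
Dose = 16.7 ng/kg/min × 86.90909 kg = 1451.382 ng/min
1451.382 ng/min × 60 min/hr = 87082.91 ng/hr
Rate = 87082.91 ng/hr ÷ 19500 ng/mL = 4.46579 mL/hr
Time remaining = 112.7964 mL ÷ 4.46579 mL/hr = 25.25787 hr

25.3 hours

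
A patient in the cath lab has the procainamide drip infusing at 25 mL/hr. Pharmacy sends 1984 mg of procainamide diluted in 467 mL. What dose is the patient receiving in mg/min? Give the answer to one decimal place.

Concentration = 1984 mg ÷ 467 mL = 4.248394 mg/mL
Drug rate = 25 mL/hr × 4.248394 mg/mL = 106.2099 mg/hr
106.2099 mg/hr ÷ 60 min/hr = 1.770164 mg/min

1.8 mg/min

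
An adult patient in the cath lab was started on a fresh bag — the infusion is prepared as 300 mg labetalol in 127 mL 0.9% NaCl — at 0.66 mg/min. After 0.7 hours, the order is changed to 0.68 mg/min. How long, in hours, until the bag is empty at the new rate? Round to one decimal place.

6.7 hours

Initial rate:
0.66 mg/min × 60 min/hr = 39.6 mg/hr
Concentration = 300 mg ÷ 127 mL = 2.362205 mg/mL
Rate = 39.6 mg/hr ÷ 2.362205 mg/mL = 16.764 mL/hr
Volume infused so far = 16.764 mL/hr × 0.7 hr = 11.7348 mL
Volume remaining = 127 − 11.7348 = 115.2652 mL
New rate:
0.68 mg/min × 60 min/hr = 40.8 mg/hr
Rate = 40.8 mg/hr ÷ 2.362205 mg/mL = 17.272 mL/hr
Time remaining = 115.2652 mL ÷ 17.272 mL/hr = 6.673529 hr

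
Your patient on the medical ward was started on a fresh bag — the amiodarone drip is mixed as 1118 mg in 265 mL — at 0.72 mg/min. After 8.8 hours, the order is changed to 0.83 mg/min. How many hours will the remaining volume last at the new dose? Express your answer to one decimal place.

Initial rate:
0.72 mg/min × 60 min/hr = 43.2 mg/hr
Concentration = 1118 mg ÷ 265 mL = 4.218868 mg/mL
Rate = 43.2 mg/hr ÷ 4.218868 mg/mL = 10.23971 mL/hr
Volume infused so far = 10.23971 mL/hr × 8.8 hr = 90.10948 mL
Volume remaining = 265 − 90.10948 = 174.8905 mL
New rate:
0.83 mg/min × 60 min/hr = 49.8 mg/hr
Rate = 49.8 mg/hr ÷ 4.218868 mg/mL = 11.80411 mL/hr
Time remaining = 174.8905 mL ÷ 11.80411 mL/hr = 14.81606 hr

14.8 hours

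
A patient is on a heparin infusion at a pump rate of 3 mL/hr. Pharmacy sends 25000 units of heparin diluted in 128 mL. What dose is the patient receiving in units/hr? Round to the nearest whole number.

Concentration = 25000 units ÷ 128 mL = 195.3125 units/mL
Drug rate = 3 mL/hr × 195.3125 units/mL = 585.9375 units/hr

586 units/hr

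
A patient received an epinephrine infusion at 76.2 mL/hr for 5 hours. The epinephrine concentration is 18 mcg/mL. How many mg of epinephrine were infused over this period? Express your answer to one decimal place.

Drug rate = 76.2 mL/hr × 18 mcg/mL = 1371.6 mcg/hr
Total = 1371.6 mcg/hr × 5 hr = 6858 mcg = 6.858 mg

6.9 mg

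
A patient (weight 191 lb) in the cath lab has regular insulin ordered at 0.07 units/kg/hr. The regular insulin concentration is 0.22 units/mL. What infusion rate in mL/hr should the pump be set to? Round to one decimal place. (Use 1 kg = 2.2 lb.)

27.6 mL/hr

Weight = 191 lb ÷ 2.2 lb/kg = 86.81818 kg
Dose = 0.07 units/kg/hr × 86.81818 kg = 6.077273 units/hr
Rate = 6.077273 units/hr ÷ 0.22 units/mL = 27.62397 mL/hr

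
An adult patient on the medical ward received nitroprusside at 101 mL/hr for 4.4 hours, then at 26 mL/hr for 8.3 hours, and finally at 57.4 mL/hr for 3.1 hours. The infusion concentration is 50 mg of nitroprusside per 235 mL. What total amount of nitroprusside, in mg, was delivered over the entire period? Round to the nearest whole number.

Concentration = 50 mg ÷ 235 mL = 0.212766 mg/mL
Stage 1: 101 mL/hr × 4.4 hr = 444.4 mL → 444.4 mL × 0.212766 mg/mL = 94.55319 mg
Stage 2: 26 mL/hr × 8.3 hr = 215.8 mL → 215.8 mL × 0.212766 mg/mL = 45.91489 mg
Stage 3: 57.4 mL/hr × 3.1 hr = 177.94 mL → 177.94 mL × 0.212766 mg/mL = 37.85957 mg
Total = 94.55319 + 45.91489 + 37.85957 = 178.3277 mg

178 mg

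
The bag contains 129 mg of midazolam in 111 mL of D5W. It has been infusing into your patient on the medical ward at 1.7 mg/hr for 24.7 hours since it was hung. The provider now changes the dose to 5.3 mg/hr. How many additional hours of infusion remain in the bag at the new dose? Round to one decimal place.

Initial rate:
Concentration = 129 mg ÷ 111 mL = 1.162162 mg/mL
Rate = 1.7 mg/hr ÷ 1.162162 mg/mL = 1.462791 mL/hr
Volume infused so far = 1.462791 mL/hr × 24.7 hr = 36.13093 mL
Volume remaining = 111 − 36.13093 = 74.86907 mL
New rate:
Rate = 5.3 mg/hr ÷ 1.162162 mg/mL = 4.560465 mL/hr
Time remaining = 74.86907 mL ÷ 4.560465 mL/hr = 16.41698 hr

16.4 hours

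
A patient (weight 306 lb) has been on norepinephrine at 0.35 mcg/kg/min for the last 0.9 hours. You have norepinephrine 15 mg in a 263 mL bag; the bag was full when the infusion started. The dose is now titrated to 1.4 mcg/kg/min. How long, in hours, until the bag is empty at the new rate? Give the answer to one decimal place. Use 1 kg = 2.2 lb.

1.1 hours

Initial rate:
Weight = 306 lb ÷ 2.2 lb/kg = 139.0909 kg
Dose = 0.35 mcg/kg/min × 139.0909 kg = 48.68182 mcg/min
48.68182 mcg/min × 60 min/hr = 2920.909 mcg/hr
Concentration = 15 mg ÷ 263 mL = 0.05703422 mg/mL = 57.03422 mcg/mL
Rate = 2920.909 mcg/hr ÷ 57.03422 mcg/mL = 51.21327 mL/hr
Volume infused so far = 51.21327 mL/hr × 0.9 hr = 46.09195 mL
Volume remaining = 263 − 46.09195 = 216.9081 mL
New rate:
Dose = 1.4 mcg/kg/min × 139.0909 kg = 194.7273 mcg/min
194.7273 mcg/min × 60 min/hr = 11683.64 mcg/hr
Rate = 11683.64 mcg/hr ÷ 57.03422 mcg/mL = 204.8531 mL/hr
Time remaining = 216.9081 mL ÷ 204.8531 mL/hr = 1.058847 hr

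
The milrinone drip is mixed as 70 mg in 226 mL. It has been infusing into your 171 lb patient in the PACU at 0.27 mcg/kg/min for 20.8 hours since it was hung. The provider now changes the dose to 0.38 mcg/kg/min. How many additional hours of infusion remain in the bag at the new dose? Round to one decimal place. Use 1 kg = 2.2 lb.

24.7 hours

Initial rate:
Weight = 171 lb ÷ 2.2 lb/kg = 77.72727 kg
Dose = 0.27 mcg/kg/min × 77.72727 kg = 20.98636 mcg/min
20.98636 mcg/min × 60 min/hr = 1259.182 mcg/hr
Concentration = 70 mg ÷ 226 mL = 0.3097345 mg/mL = 309.7345 mcg/mL
Rate = 1259.182 mcg/hr ÷ 309.7345 mcg/mL = 4.065358 mL/hr
Volume infused so far = 4.065358 mL/hr × 20.8 hr = 84.55946 mL
Volume remaining = 226 − 84.55946 = 141.4405 mL
New rate:
Dose = 0.38 mcg/kg/min × 77.72727 kg = 29.53636 mcg/min
29.53636 mcg/min × 60 min/hr = 1772.182 mcg/hr
Rate = 1772.182 mcg/hr ÷ 309.7345 mcg/mL = 5.721616 mL/hr
Time remaining = 141.4405 mL ÷ 5.721616 mL/hr = 24.72039 hr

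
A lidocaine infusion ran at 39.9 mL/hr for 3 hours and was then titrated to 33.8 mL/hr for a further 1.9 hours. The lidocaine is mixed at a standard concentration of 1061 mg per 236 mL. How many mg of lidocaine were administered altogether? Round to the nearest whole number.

Concentration = 1061 mg ÷ 236 mL = 4.495763 mg/mL
Stage 1: 39.9 mL/hr × 3 hr = 119.7 mL → 119.7 mL × 4.495763 mg/mL = 538.1428 mg
Stage 2: 33.8 mL/hr × 1.9 hr = 64.22 mL → 64.22 mL × 4.495763 mg/mL = 288.7179 mg
Total = 538.1428 + 288.7179 = 826.8607 mg

827 mg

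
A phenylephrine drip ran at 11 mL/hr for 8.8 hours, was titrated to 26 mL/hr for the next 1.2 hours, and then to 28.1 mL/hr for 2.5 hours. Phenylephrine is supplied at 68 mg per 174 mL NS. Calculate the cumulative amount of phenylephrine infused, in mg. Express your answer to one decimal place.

77.5 mg

Concentration = 68 mg ÷ 174 mL = 0.3908046 mg/mL
Stage 1: 11 mL/hr × 8.8 hr = 96.8 mL → 96.8 mL × 0.3908046 mg/mL = 37.82989 mg
Stage 2: 26 mL/hr × 1.2 hr = 31.2 mL → 31.2 mL × 0.3908046 mg/mL = 12.1931 mg
Stage 3: 28.1 mL/hr × 2.5 hr = 70.25 mL → 70.25 mL × 0.3908046 mg/mL = 27.45402 mg
Total = 37.82989 + 12.1931 + 27.45402 = 77.47701 mg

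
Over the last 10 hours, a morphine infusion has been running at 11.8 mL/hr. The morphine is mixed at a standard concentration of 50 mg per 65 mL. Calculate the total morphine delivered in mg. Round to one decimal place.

Concentration = 50 mg ÷ 65 mL = 0.7692308 mg/mL
Drug rate = 11.8 mL/hr × 0.7692308 mg/mL = 9.076923 mg/hr
Total = 9.076923 mg/hr × 10 hr = 90.76923 mg

90.8 mg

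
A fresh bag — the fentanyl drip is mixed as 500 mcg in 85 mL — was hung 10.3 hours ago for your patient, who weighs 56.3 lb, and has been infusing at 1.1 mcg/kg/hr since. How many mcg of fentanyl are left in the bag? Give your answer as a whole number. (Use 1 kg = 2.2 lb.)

210 mcg

Weight = 56.3 lb ÷ 2.2 lb/kg = 25.59091 kg
Dose = 1.1 mcg/kg/hr × 25.59091 kg = 28.15 mcg/hr
Concentration = 500 mcg ÷ 85 mL = 5.882353 mcg/mL
Rate = 28.15 mcg/hr ÷ 5.882353 mcg/mL = 4.7855 mL/hr
Volume infused = 4.7855 mL/hr × 10.3 hr = 49.29065 mL
Volume remaining = 85 − 49.29065 = 35.70935 mL
Drug remaining = 35.70935 mL × 5.882353 mcg/mL = 210.055 mcg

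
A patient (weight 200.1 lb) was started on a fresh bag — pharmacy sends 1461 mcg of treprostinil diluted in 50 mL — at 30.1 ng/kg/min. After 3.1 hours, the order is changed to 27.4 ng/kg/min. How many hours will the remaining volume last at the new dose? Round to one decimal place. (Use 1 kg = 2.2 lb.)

Initial rate:
Weight = 200.1 lb ÷ 2.2 lb/kg = 90.95455 kg
Dose = 30.1 ng/kg/min × 90.95455 kg = 2737.732 ng/min
2737.732 ng/min × 60 min/hr = 164263.9 ng/hr
Concentration = 1461 mcg ÷ 50 mL = 29.22 mcg/mL = 29220 ng/mL
Rate = 164263.9 ng/hr ÷ 29220 ng/mL = 5.621626 mL/hr
Volume infused so far = 5.621626 mL/hr × 3.1 hr = 17.42704 mL
Volume remaining = 50 − 17.42704 = 32.57296 mL
New rate:
Dose = 27.4 ng/kg/min × 90.95455 kg = 2492.155 ng/min
2492.155 ng/min × 60 min/hr = 149529.3 ng/hr
Rate = 149529.3 ng/hr ÷ 29220 ng/mL = 5.11736 mL/hr
Time remaining = 32.57296 mL ÷ 5.11736 mL/hr = 6.365188 hr

6.4 hours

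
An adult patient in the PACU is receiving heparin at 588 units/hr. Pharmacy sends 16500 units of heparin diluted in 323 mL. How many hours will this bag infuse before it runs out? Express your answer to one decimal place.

28.1 hours

Concentration = 16500 units ÷ 323 mL = 51.08359 units/mL
Rate = 588 units/hr ÷ 51.08359 units/mL = 11.51055 mL/hr
Duration = 323 mL ÷ 11.51055 mL/hr = 28.06122 hr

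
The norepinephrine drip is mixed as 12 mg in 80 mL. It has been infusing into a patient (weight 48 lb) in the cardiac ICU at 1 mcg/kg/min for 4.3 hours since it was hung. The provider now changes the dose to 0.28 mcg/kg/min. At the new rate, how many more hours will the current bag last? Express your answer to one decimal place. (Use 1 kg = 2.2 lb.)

Initial rate:
Weight = 48 lb ÷ 2.2 lb/kg = 21.81818 kg
Dose = 1 mcg/kg/min × 21.81818 kg = 21.81818 mcg/min
21.81818 mcg/min × 60 min/hr = 1309.091 mcg/hr
Concentration = 12 mg ÷ 80 mL = 0.15 mg/mL = 150 mcg/mL
Rate = 1309.091 mcg/hr ÷ 150 mcg/mL = 8.727273 mL/hr
Volume infused so far = 8.727273 mL/hr × 4.3 hr = 37.52727 mL
Volume remaining = 80 − 37.52727 = 42.47273 mL
New rate:
Dose = 0.28 mcg/kg/min × 21.81818 kg = 6.109091 mcg/min
6.109091 mcg/min × 60 min/hr = 366.5455 mcg/hr
Rate = 366.5455 mcg/hr ÷ 150 mcg/mL = 2.443636 mL/hr
Time remaining = 42.47273 mL ÷ 2.443636 mL/hr = 17.38095 hr

17.4 hours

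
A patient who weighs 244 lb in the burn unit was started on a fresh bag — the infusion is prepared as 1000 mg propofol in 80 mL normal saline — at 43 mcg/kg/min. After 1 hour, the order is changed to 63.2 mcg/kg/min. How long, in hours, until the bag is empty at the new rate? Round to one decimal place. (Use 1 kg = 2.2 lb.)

1.7 hours

Initial rate:
Weight = 244 lb ÷ 2.2 lb/kg = 110.9091 kg
Dose = 43 mcg/kg/min × 110.9091 kg = 4769.091 mcg/min
4769.091 mcg/min × 60 min/hr = 286145.5 mcg/hr
Concentration = 1000 mg ÷ 80 mL = 12.5 mg/mL = 12500 mcg/mL
Rate = 286145.5 mcg/hr ÷ 12500 mcg/mL = 22.89164 mL/hr
Volume infused so far = 22.89164 mL/hr × 1 hr = 22.89164 mL
Volume remaining = 80 − 22.89164 = 57.10836 mL
New rate:
Dose = 63.2 mcg/kg/min × 110.9091 kg = 7009.455 mcg/min
7009.455 mcg/min × 60 min/hr = 420567.3 mcg/hr
Rate = 420567.3 mcg/hr ÷ 12500 mcg/mL = 33.64538 mL/hr
Time remaining = 57.10836 mL ÷ 33.64538 mL/hr = 1.697361 hr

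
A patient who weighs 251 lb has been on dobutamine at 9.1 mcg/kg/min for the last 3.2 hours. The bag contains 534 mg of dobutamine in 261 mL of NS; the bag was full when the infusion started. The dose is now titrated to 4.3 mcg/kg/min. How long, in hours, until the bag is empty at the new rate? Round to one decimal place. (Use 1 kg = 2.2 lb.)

Initial rate:
Weight = 251 lb ÷ 2.2 lb/kg = 114.0909 kg
Dose = 9.1 mcg/kg/min × 114.0909 kg = 1038.227 mcg/min
1038.227 mcg/min × 60 min/hr = 62293.64 mcg/hr
Concentration = 534 mg ÷ 261 mL = 2.045977 mg/mL = 2045.977 mcg/mL
Rate = 62293.64 mcg/hr ÷ 2045.977 mcg/mL = 30.44689 mL/hr
Volume infused so far = 30.44689 mL/hr × 3.2 hr = 97.43005 mL
Volume remaining = 261 − 97.43005 = 163.57 mL
New rate:
Dose = 4.3 mcg/kg/min × 114.0909 kg = 490.5909 mcg/min
490.5909 mcg/min × 60 min/hr = 29435.45 mcg/hr
Rate = 29435.45 mcg/hr ÷ 2045.977 mcg/mL = 14.38699 mL/hr
Time remaining = 163.57 mL ÷ 14.38699 mL/hr = 11.36929 hr

11.4 hours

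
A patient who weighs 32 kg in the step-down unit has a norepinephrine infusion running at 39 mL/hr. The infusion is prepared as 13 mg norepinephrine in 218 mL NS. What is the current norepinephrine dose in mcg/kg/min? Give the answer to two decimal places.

Concentration = 13 mg ÷ 218 mL = 0.05963303 mg/mL = 59.63303 mcg/mL
Drug rate = 39 mL/hr × 59.63303 mcg/mL = 2325.688 mcg/hr
2325.688 mcg/hr ÷ 60 min/hr = 38.76147 mcg/min
38.76147 mcg/min ÷ 32 kg = 1.211296 mcg/kg/min

1.21 mcg/kg/min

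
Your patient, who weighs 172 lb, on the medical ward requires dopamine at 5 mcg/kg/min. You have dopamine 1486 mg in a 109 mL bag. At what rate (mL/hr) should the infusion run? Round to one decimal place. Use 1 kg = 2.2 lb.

Weight = 172 lb ÷ 2.2 lb/kg = 78.18182 kg
Dose = 5 mcg/kg/min × 78.18182 kg = 390.9091 mcg/min
390.9091 mcg/min × 60 min/hr = 23454.55 mcg/hr
Concentration = 1486 mg ÷ 109 mL = 13.63303 mg/mL = 13633.03 mcg/mL
Rate = 23454.55 mcg/hr ÷ 13633.03 mcg/mL = 1.720421 mL/hr

1.7 mL/hr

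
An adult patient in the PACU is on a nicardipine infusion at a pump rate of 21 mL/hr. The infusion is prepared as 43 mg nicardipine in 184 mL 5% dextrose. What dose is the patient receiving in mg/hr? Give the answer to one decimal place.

Concentration = 43 mg ÷ 184 mL = 0.2336957 mg/mL
Drug rate = 21 mL/hr × 0.2336957 mg/mL = 4.907609 mg/hr

4.9 mg/hr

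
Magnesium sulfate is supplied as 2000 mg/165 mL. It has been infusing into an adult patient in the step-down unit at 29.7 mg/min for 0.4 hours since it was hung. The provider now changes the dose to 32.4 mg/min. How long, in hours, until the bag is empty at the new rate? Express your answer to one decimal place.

0.7 hours

Initial rate:
29.7 mg/min × 60 min/hr = 1782 mg/hr
Concentration = 2000 mg ÷ 165 mL = 12.12121 mg/mL
Rate = 1782 mg/hr ÷ 12.12121 mg/mL = 147.015 mL/hr
Volume infused so far = 147.015 mL/hr × 0.4 hr = 58.806 mL
Volume remaining = 165 − 58.806 = 106.194 mL
New rate:
32.4 mg/min × 60 min/hr = 1944 mg/hr
Rate = 1944 mg/hr ÷ 12.12121 mg/mL = 160.38 mL/hr
Time remaining = 106.194 mL ÷ 160.38 mL/hr = 0.6621399 hr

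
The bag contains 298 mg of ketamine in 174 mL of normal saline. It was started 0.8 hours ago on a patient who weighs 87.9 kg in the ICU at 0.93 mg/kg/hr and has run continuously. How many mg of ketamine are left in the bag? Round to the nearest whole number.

Dose = 0.93 mg/kg/hr × 87.9 kg = 81.747 mg/hr
Concentration = 298 mg ÷ 174 mL = 1.712644 mg/mL
Rate = 81.747 mg/hr ÷ 1.712644 mg/mL = 47.73147 mL/hr
Volume infused = 47.73147 mL/hr × 0.8 hr = 38.18518 mL
Volume remaining = 174 − 38.18518 = 135.8148 mL
Drug remaining = 135.8148 mL × 1.712644 mg/mL = 232.6024 mg

233 mg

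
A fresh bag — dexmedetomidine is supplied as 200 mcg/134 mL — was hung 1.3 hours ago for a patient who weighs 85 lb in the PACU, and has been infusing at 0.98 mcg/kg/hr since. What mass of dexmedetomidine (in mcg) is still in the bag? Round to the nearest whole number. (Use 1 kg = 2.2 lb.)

Weight = 85 lb ÷ 2.2 lb/kg = 38.63636 kg
Dose = 0.98 mcg/kg/hr × 38.63636 kg = 37.86364 mcg/hr
Concentration = 200 mcg ÷ 134 mL = 1.492537 mcg/mL
Rate = 37.86364 mcg/hr ÷ 1.492537 mcg/mL = 25.36864 mL/hr
Volume infused = 25.36864 mL/hr × 1.3 hr = 32.97923 mL
Volume remaining = 134 − 32.97923 = 101.0208 mL
Drug remaining = 101.0208 mL × 1.492537 mcg/mL = 150.7773 mcg

151 mcg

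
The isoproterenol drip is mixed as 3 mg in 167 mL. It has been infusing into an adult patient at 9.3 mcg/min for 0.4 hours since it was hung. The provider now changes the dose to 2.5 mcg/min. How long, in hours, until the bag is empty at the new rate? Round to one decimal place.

18.5 hours

Initial rate:
9.3 mcg/min × 60 min/hr = 558 mcg/hr
Concentration = 3 mg ÷ 167 mL = 0.01796407 mg/mL = 17.96407 mcg/mL
Rate = 558 mcg/hr ÷ 17.96407 mcg/mL = 31.062 mL/hr
Volume infused so far = 31.062 mL/hr × 0.4 hr = 12.4248 mL
Volume remaining = 167 − 12.4248 = 154.5752 mL
New rate:
2.5 mcg/min × 60 min/hr = 150 mcg/hr
Rate = 150 mcg/hr ÷ 17.96407 mcg/mL = 8.35 mL/hr
Time remaining = 154.5752 mL ÷ 8.35 mL/hr = 18.512 hr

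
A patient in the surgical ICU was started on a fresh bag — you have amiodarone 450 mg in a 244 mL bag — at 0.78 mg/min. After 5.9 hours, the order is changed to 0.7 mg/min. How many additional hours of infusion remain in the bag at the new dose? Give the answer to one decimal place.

Initial rate:
0.78 mg/min × 60 min/hr = 46.8 mg/hr
Concentration = 450 mg ÷ 244 mL = 1.844262 mg/mL
Rate = 46.8 mg/hr ÷ 1.844262 mg/mL = 25.376 mL/hr
Volume infused so far = 25.376 mL/hr × 5.9 hr = 149.7184 mL
Volume remaining = 244 − 149.7184 = 94.2816 mL
New rate:
0.7 mg/min × 60 min/hr = 42 mg/hr
Rate = 42 mg/hr ÷ 1.844262 mg/mL = 22.77333 mL/hr
Time remaining = 94.2816 mL ÷ 22.77333 mL/hr = 4.14 hr

4.1 hours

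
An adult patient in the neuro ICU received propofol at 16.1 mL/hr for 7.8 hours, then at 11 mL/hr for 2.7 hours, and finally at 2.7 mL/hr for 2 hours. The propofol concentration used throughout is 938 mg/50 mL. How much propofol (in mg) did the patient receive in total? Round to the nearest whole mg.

Concentration = 938 mg ÷ 50 mL = 18.76 mg/mL
Stage 1: 16.1 mL/hr × 7.8 hr = 125.58 mL → 125.58 mL × 18.76 mg/mL = 2355.881 mg
Stage 2: 11 mL/hr × 2.7 hr = 29.7 mL → 29.7 mL × 18.76 mg/mL = 557.172 mg
Stage 3: 2.7 mL/hr × 2 hr = 5.4 mL → 5.4 mL × 18.76 mg/mL = 101.304 mg
Total = 2355.881 + 557.172 + 101.304 = 3014.357 mg

3014 mg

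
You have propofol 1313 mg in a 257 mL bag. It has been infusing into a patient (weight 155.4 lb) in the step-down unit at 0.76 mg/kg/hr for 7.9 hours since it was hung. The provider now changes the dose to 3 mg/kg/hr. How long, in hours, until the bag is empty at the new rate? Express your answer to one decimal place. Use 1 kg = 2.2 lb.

4.2 hours

Initial rate:
Weight = 155.4 lb ÷ 2.2 lb/kg = 70.63636 kg
Dose = 0.76 mg/kg/hr × 70.63636 kg = 53.68364 mg/hr
Concentration = 1313 mg ÷ 257 mL = 5.108949 mg/mL
Rate = 53.68364 mg/hr ÷ 5.108949 mg/mL = 10.50776 mL/hr
Volume infused so far = 10.50776 mL/hr × 7.9 hr = 83.01134 mL
Volume remaining = 257 − 83.01134 = 173.9887 mL
New rate:
Dose = 3 mg/kg/hr × 70.63636 kg = 211.9091 mg/hr
Rate = 211.9091 mg/hr ÷ 5.108949 mg/mL = 41.47802 mL/hr
Time remaining = 173.9887 mL ÷ 41.47802 mL/hr = 4.19472 hr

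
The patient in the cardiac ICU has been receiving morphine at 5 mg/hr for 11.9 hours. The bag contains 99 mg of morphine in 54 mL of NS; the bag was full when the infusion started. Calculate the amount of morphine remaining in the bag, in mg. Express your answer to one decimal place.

39.5 mg

Concentration = 99 mg ÷ 54 mL = 1.833333 mg/mL
Rate = 5 mg/hr ÷ 1.833333 mg/mL = 2.727273 mL/hr
Volume infused = 2.727273 mL/hr × 11.9 hr = 32.45455 mL
Volume remaining = 54 − 32.45455 = 21.54545 mL
Drug remaining = 21.54545 mL × 1.833333 mg/mL = 39.5 mg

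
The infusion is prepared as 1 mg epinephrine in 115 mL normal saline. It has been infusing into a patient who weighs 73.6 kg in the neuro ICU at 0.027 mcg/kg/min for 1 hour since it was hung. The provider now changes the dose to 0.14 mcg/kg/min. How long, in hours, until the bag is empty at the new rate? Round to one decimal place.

Initial rate:
Dose = 0.027 mcg/kg/min × 73.6 kg = 1.9872 mcg/min
1.9872 mcg/min × 60 min/hr = 119.232 mcg/hr
Concentration = 1 mg ÷ 115 mL = 0.008695652 mg/mL = 8.695652 mcg/mL
Rate = 119.232 mcg/hr ÷ 8.695652 mcg/mL = 13.71168 mL/hr
Volume infused so far = 13.71168 mL/hr × 1 hr = 13.71168 mL
Volume remaining = 115 − 13.71168 = 101.2883 mL
New rate:
Dose = 0.14 mcg/kg/min × 73.6 kg = 10.304 mcg/min
10.304 mcg/min × 60 min/hr = 618.24 mcg/hr
Rate = 618.24 mcg/hr ÷ 8.695652 mcg/mL = 71.0976 mL/hr
Time remaining = 101.2883 mL ÷ 71.0976 mL/hr = 1.424638 hr

1.4 hours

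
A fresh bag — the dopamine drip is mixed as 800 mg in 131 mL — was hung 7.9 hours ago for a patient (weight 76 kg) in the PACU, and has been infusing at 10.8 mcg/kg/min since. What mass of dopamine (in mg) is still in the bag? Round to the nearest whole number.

411 mg

Dose = 10.8 mcg/kg/min × 76 kg = 820.8 mcg/min
820.8 mcg/min × 60 min/hr = 49248 mcg/hr
Concentration = 800 mg ÷ 131 mL = 6.10687 mg/mL = 6106.87 mcg/mL
Rate = 49248 mcg/hr ÷ 6106.87 mcg/mL = 8.06436 mL/hr
Volume infused = 8.06436 mL/hr × 7.9 hr = 63.70844 mL
Volume remaining = 131 − 63.70844 = 67.29156 mL
Drug remaining = 67.29156 mL × 6106.87 mcg/mL = 410940.8 mcg = 410.9408 mg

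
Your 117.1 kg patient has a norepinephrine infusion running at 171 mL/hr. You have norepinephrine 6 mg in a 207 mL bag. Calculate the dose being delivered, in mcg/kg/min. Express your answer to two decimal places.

Concentration = 6 mg ÷ 207 mL = 0.02898551 mg/mL = 28.98551 mcg/mL
Drug rate = 171 mL/hr × 28.98551 mcg/mL = 4956.522 mcg/hr
4956.522 mcg/hr ÷ 60 min/hr = 82.6087 mcg/min
82.6087 mcg/min ÷ 117.1 kg = 0.7054543 mcg/kg/min

0.71 mcg/kg/min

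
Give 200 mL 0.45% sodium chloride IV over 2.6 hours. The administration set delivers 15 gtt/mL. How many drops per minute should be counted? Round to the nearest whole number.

19 gtt/min

200 mL ÷ (2.6 hr × 60 = 156 min) = 1.282051 mL/min
1.282051 mL/min × 15 gtt/mL = 19.23077 gtt/min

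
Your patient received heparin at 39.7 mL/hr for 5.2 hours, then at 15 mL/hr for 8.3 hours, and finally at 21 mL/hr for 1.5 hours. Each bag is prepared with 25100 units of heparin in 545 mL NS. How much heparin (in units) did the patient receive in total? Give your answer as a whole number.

16692 units

Concentration = 25100 units ÷ 545 mL = 46.05505 units/mL
Stage 1: 39.7 mL/hr × 5.2 hr = 206.44 mL → 206.44 mL × 46.05505 units/mL = 9507.604 units
Stage 2: 15 mL/hr × 8.3 hr = 124.5 mL → 124.5 mL × 46.05505 units/mL = 5733.853 units
Stage 3: 21 mL/hr × 1.5 hr = 31.5 mL → 31.5 mL × 46.05505 units/mL = 1450.734 units
Total = 9507.604 + 5733.853 + 1450.734 = 16692.19 units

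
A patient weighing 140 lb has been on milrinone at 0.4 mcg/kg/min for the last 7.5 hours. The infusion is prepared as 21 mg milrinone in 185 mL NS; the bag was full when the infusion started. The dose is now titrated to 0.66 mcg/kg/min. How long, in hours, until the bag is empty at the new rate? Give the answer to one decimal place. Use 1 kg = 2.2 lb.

3.8 hours

Initial rate:
Weight = 140 lb ÷ 2.2 lb/kg = 63.63636 kg
Dose = 0.4 mcg/kg/min × 63.63636 kg = 25.45455 mcg/min
25.45455 mcg/min × 60 min/hr = 1527.273 mcg/hr
Concentration = 21 mg ÷ 185 mL = 0.1135135 mg/mL = 113.5135 mcg/mL
Rate = 1527.273 mcg/hr ÷ 113.5135 mcg/mL = 13.45455 mL/hr
Volume infused so far = 13.45455 mL/hr × 7.5 hr = 100.9091 mL
Volume remaining = 185 − 100.9091 = 84.09091 mL
New rate:
Dose = 0.66 mcg/kg/min × 63.63636 kg = 42 mcg/min
42 mcg/min × 60 min/hr = 2520 mcg/hr
Rate = 2520 mcg/hr ÷ 113.5135 mcg/mL = 22.2 mL/hr
Time remaining = 84.09091 mL ÷ 22.2 mL/hr = 3.787879 hr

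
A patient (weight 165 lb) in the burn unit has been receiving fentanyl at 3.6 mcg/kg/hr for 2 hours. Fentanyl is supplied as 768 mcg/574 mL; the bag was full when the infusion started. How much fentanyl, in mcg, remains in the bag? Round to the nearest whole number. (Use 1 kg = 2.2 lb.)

228 mcg

Weight = 165 lb ÷ 2.2 lb/kg = 75 kg
Dose = 3.6 mcg/kg/hr × 75 kg = 270 mcg/hr
Concentration = 768 mcg ÷ 574 mL = 1.337979 mcg/mL
Rate = 270 mcg/hr ÷ 1.337979 mcg/mL = 201.7969 mL/hr
Volume infused = 201.7969 mL/hr × 2 hr = 403.5937 mL
Volume remaining = 574 − 403.5937 = 170.4063 mL
Drug remaining = 170.4063 mL × 1.337979 mcg/mL = 228 mcg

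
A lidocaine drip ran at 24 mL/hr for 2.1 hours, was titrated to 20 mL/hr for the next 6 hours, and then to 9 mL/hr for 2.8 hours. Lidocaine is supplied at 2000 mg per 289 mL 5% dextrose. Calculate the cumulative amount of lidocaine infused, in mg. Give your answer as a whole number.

1354 mg

Concentration = 2000 mg ÷ 289 mL = 6.920415 mg/mL
Stage 1: 24 mL/hr × 2.1 hr = 50.4 mL → 50.4 mL × 6.920415 mg/mL = 348.7889 mg
Stage 2: 20 mL/hr × 6 hr = 120 mL → 120 mL × 6.920415 mg/mL = 830.4498 mg
Stage 3: 9 mL/hr × 2.8 hr = 25.2 mL → 25.2 mL × 6.920415 mg/mL = 174.3945 mg
Total = 348.7889 + 830.4498 + 174.3945 = 1353.633 mg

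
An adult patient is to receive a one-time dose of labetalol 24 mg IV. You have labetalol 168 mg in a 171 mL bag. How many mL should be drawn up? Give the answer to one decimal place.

24.4 mL

Concentration = 168 mg ÷ 171 mL = 0.9824561 mg/mL
Volume = 24 mg ÷ 0.9824561 mg/mL = 24.42857 mL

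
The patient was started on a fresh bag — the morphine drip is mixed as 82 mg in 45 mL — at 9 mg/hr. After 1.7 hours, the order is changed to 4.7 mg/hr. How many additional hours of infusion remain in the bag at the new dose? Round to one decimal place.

14.2 hours

Initial rate:
Concentration = 82 mg ÷ 45 mL = 1.822222 mg/mL
Rate = 9 mg/hr ÷ 1.822222 mg/mL = 4.939024 mL/hr
Volume infused so far = 4.939024 mL/hr × 1.7 hr = 8.396341 mL
Volume remaining = 45 − 8.396341 = 36.60366 mL
New rate:
Rate = 4.7 mg/hr ÷ 1.822222 mg/mL = 2.579268 mL/hr
Time remaining = 36.60366 mL ÷ 2.579268 mL/hr = 14.19149 hr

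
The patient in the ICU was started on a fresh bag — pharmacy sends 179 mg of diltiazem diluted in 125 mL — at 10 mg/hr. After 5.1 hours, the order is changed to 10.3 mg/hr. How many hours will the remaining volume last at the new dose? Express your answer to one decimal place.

12.4 hours

Initial rate:
Concentration = 179 mg ÷ 125 mL = 1.432 mg/mL
Rate = 10 mg/hr ÷ 1.432 mg/mL = 6.98324 mL/hr
Volume infused so far = 6.98324 mL/hr × 5.1 hr = 35.61453 mL
Volume remaining = 125 − 35.61453 = 89.38547 mL
New rate:
Rate = 10.3 mg/hr ÷ 1.432 mg/mL = 7.192737 mL/hr
Time remaining = 89.38547 mL ÷ 7.192737 mL/hr = 12.42718 hr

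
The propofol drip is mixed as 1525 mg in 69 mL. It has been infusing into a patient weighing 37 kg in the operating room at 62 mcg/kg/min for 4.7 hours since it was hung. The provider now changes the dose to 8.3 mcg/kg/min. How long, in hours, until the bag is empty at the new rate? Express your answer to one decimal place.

Initial rate:
Dose = 62 mcg/kg/min × 37 kg = 2294 mcg/min
2294 mcg/min × 60 min/hr = 137640 mcg/hr
Concentration = 1525 mg ÷ 69 mL = 22.10145 mg/mL = 22101.45 mcg/mL
Rate = 137640 mcg/hr ÷ 22101.45 mcg/mL = 6.227646 mL/hr
Volume infused so far = 6.227646 mL/hr × 4.7 hr = 29.26994 mL
Volume remaining = 69 − 29.26994 = 39.73006 mL
New rate:
Dose = 8.3 mcg/kg/min × 37 kg = 307.1 mcg/min
307.1 mcg/min × 60 min/hr = 18426 mcg/hr
Rate = 18426 mcg/hr ÷ 22101.45 mcg/mL = 0.833701 mL/hr
Time remaining = 39.73006 mL ÷ 0.833701 mL/hr = 47.65505 hr

47.7 hours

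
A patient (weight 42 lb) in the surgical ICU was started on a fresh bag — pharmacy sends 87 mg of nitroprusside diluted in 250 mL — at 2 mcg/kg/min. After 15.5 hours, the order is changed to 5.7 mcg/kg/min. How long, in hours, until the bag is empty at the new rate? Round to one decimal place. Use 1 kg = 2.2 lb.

Initial rate:
Weight = 42 lb ÷ 2.2 lb/kg = 19.09091 kg
Dose = 2 mcg/kg/min × 19.09091 kg = 38.18182 mcg/min
38.18182 mcg/min × 60 min/hr = 2290.909 mcg/hr
Concentration = 87 mg ÷ 250 mL = 0.348 mg/mL = 348 mcg/mL
Rate = 2290.909 mcg/hr ÷ 348 mcg/mL = 6.583072 mL/hr
Volume infused so far = 6.583072 mL/hr × 15.5 hr = 102.0376 mL
Volume remaining = 250 − 102.0376 = 147.9624 mL
New rate:
Dose = 5.7 mcg/kg/min × 19.09091 kg = 108.8182 mcg/min
108.8182 mcg/min × 60 min/hr = 6529.091 mcg/hr
Rate = 6529.091 mcg/hr ÷ 348 mcg/mL = 18.76176 mL/hr
Time remaining = 147.9624 mL ÷ 18.76176 mL/hr = 7.886383 hr

7.9 hours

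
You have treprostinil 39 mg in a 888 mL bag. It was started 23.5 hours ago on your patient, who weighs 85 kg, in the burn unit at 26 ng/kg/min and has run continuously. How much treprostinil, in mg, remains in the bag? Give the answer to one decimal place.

Dose = 26 ng/kg/min × 85 kg = 2210 ng/min
2210 ng/min × 60 min/hr = 132600 ng/hr
Concentration = 39 mg ÷ 888 mL = 0.04391892 mg/mL = 43918.92 ng/mL
Rate = 132600 ng/hr ÷ 43918.92 ng/mL = 3.0192 mL/hr
Volume infused = 3.0192 mL/hr × 23.5 hr = 70.9512 mL
Volume remaining = 888 − 70.9512 = 817.0488 mL
Drug remaining = 817.0488 mL × 43918.92 ng/mL = 35883900 ng = 35.8839 mg

35.9 mg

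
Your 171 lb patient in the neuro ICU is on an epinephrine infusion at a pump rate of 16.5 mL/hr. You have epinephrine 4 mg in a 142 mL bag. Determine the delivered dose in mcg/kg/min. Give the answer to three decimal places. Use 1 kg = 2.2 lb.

Weight = 171 lb ÷ 2.2 lb/kg = 77.72727 kg
Concentration = 4 mg ÷ 142 mL = 0.02816901 mg/mL = 28.16901 mcg/mL
Drug rate = 16.5 mL/hr × 28.16901 mcg/mL = 464.7887 mcg/hr
464.7887 mcg/hr ÷ 60 min/hr = 7.746479 mcg/min
7.746479 mcg/min ÷ 77.72727 kg = 0.0996623 mcg/kg/min

0.100 mcg/kg/min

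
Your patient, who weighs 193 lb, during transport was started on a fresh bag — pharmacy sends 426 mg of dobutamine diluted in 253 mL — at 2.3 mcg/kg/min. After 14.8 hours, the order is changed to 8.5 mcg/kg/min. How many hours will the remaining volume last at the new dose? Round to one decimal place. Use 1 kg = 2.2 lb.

Initial rate:
Weight = 193 lb ÷ 2.2 lb/kg = 87.72727 kg
Dose = 2.3 mcg/kg/min × 87.72727 kg = 201.7727 mcg/min
201.7727 mcg/min × 60 min/hr = 12106.36 mcg/hr
Concentration = 426 mg ÷ 253 mL = 1.683794 mg/mL = 1683.794 mcg/mL
Rate = 12106.36 mcg/hr ÷ 1683.794 mcg/mL = 7.18993 mL/hr
Volume infused so far = 7.18993 mL/hr × 14.8 hr = 106.411 mL
Volume remaining = 253 − 106.411 = 146.589 mL
New rate:
Dose = 8.5 mcg/kg/min × 87.72727 kg = 745.6818 mcg/min
745.6818 mcg/min × 60 min/hr = 44740.91 mcg/hr
Rate = 44740.91 mcg/hr ÷ 1683.794 mcg/mL = 26.57148 mL/hr
Time remaining = 146.589 mL ÷ 26.57148 mL/hr = 5.516781 hr

5.5 hours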